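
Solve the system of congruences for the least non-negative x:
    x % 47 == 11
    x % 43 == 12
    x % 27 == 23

51053

The moduli are pairwise coprime; N = 47·43·27 = 54567.
N/47 = 1161; 1161 ≡ 33 (mod 47); 33·10 ≡ 1, so inverse 10.
N/43 = 1269; 1269 ≡ 22 (mod 43); 22·2 ≡ 1, so inverse 2.
N/27 = 2021; 2021 ≡ 23 (mod 27); 23·20 ≡ 1, so inverse 20.
x ≡ 11·1161·10 + 12·1269·2 + 23·2021·20 = 1087826.
1087826 mod 54567 = 51053.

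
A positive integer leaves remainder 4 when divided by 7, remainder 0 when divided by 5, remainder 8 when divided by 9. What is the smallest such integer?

305

The moduli are pairwise coprime; N = 7·5·9 = 315.
N/7 = 45; 45 ≡ 3 (mod 7); 3·5 ≡ 1, so inverse 5.
N/5 = 63; 63 ≡ 3 (mod 5); 3·2 ≡ 1, so inverse 2.
N/9 = 35; 35 ≡ 8 (mod 9); 8·8 ≡ 1, so inverse 8.
a ≡ 4·45·5 + 0·63·2 + 8·35·8 = 3140.
3140 mod 315 = 305.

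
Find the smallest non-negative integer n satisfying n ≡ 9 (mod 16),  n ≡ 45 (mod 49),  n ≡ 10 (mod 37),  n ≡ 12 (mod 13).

The moduli are pairwise coprime; M = 16·49·37·13 = 377104.
M/16 = 23569; 23569 ≡ 1 (mod 16), inverse 1.
M/49 = 7696; 7696 ≡ 3 (mod 49); 3·33 ≡ 1, so inverse 33.
M/37 = 10192; 10192 ≡ 17 (mod 37); 17·24 ≡ 1, so inverse 24.
M/13 = 29008; 29008 ≡ 5 (mod 13); 5·8 ≡ 1, so inverse 8.
n ≡ 9·23569·1 + 45·7696·33 + 10·10192·24 + 12·29008·8 = 16871529.
16871529 mod 377104 = 278953.

278953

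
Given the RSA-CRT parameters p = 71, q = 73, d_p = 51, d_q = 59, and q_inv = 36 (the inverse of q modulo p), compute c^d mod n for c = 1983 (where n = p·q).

4113

m₁ = c^(d_p) mod p: c ≡ 66 (mod 71), and 66^51 mod 71 = 66.
m₂ = c^(d_q) mod q: c ≡ 12 (mod 73), and 12^59 mod 73 = 25.
h = q_inv·(m₁ − m₂) mod p = 36·(66 − 25) mod 71 = 56.
m = m₂ + h·q = 25 + 56·73 = 4113.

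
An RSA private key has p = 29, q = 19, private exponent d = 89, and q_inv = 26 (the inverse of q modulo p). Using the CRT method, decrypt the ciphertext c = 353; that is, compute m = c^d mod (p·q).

254

d_p = d mod (p−1) = 89 mod 28 = 5; d_q = d mod (q−1) = 17.
m₁ = c^(d_p) mod p: c ≡ 5 (mod 29), and 5^5 mod 29 = 22.
m₂ = c^(d_q) mod q: c ≡ 11 (mod 19), and 11^17 mod 19 = 7.
h = q_inv·(m₁ − m₂) mod p = 26·(22 − 7) mod 29 = 13.
m = m₂ + h·q = 7 + 13·19 = 254.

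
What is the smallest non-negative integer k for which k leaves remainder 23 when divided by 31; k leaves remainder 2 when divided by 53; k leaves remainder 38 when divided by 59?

Combine the congruences pairwise.
From k ≡ 23 (mod 31) write k = 23 + 31t. Substituting into k ≡ 2 (mod 53) gives 31t ≡ 32 (mod 53), and since 31⁻¹ ≡ 12 (mod 53), t ≡ 13. Hence k ≡ 23 + 31·13 = 426 (mod 1643).
From k ≡ 426 (mod 1643) write k = 426 + 1643t. Substituting into k ≡ 38 (mod 59) gives 1643t ≡ 25 (mod 59), and since 50⁻¹ ≡ 13 (mod 59), t ≡ 30. Hence k ≡ 426 + 1643·30 = 49716 (mod 96937).

49716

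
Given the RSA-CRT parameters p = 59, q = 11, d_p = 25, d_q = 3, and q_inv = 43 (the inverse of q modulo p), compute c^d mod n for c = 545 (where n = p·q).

m₁ = c^(d_p) mod p: c ≡ 14 (mod 59), and 14^25 mod 59 = 42.
m₂ = c^(d_q) mod q: c ≡ 6 (mod 11), and 6^3 mod 11 = 7.
h = q_inv·(m₁ − m₂) mod p = 43·(42 − 7) mod 59 = 30.
m = m₂ + h·q = 7 + 30·11 = 337.

337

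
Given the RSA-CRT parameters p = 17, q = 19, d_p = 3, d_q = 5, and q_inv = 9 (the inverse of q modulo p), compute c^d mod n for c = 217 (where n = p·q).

259

m₁ = c^(d_p) mod p: c ≡ 13 (mod 17), and 13^3 mod 17 = 4.
m₂ = c^(d_q) mod q: c ≡ 8 (mod 19), and 8^5 mod 19 = 12.
h = q_inv·(m₁ − m₂) mod p = 9·(4 − 12) mod 17 = 13.
m = m₂ + h·q = 12 + 13·19 = 259.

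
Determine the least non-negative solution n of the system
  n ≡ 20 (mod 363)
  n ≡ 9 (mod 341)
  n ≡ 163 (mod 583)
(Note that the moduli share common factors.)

gcd(363, 341) = 11 and 11 | (9 − 20), so the pair is consistent; merging gives n ≡ 5465 (mod 11253), where 11253 = lcm(363, 341).
gcd(11253, 583) = 11 and 11 | (163 − 5465), so the pair is consistent; merging gives n ≡ 39224 (mod 596409), where 596409 = lcm(11253, 583).
The solution is unique modulo lcm(363, 341, 583) = 596409.

39224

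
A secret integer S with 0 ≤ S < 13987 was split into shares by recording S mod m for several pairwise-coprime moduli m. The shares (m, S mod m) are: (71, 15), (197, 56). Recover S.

1435

From S ≡ 15 (mod 71) write S = 15 + 71t. Substituting into S ≡ 56 (mod 197) gives 71t ≡ 41 (mod 197), and since 71⁻¹ ≡ 111 (mod 197), t ≡ 20. Hence S ≡ 15 + 71·20 = 1435 (mod 13987).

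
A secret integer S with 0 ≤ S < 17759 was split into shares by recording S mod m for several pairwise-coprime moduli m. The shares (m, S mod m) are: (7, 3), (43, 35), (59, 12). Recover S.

The moduli are pairwise coprime; N = 7·43·59 = 17759.
N/7 = 2537; 2537 ≡ 3 (mod 7); 3·5 ≡ 1, so inverse 5.
N/43 = 413; 413 ≡ 26 (mod 43); 26·5 ≡ 1, so inverse 5.
N/59 = 301; 301 ≡ 6 (mod 59); 6·10 ≡ 1, so inverse 10.
S ≡ 3·2537·5 + 35·413·5 + 12·301·10 = 146450.
146450 mod 17759 = 4378.

4378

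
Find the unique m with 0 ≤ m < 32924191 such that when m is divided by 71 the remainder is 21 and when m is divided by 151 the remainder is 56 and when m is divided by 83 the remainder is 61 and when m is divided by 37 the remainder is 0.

From m ≡ 21 (mod 71) write m = 21 + 71t. Substituting into m ≡ 56 (mod 151) gives 71t ≡ 35 (mod 151), and since 71⁻¹ ≡ 134 (mod 151), t ≡ 9. Hence m ≡ 21 + 71·9 = 660 (mod 10721).
From m ≡ 660 (mod 10721) write m = 660 + 10721t. Substituting into m ≡ 61 (mod 83) gives 10721t ≡ 65 (mod 83), and since 14⁻¹ ≡ 6 (mod 83), t ≡ 58. Hence m ≡ 660 + 10721·58 = 622478 (mod 889843).
From m ≡ 622478 (mod 889843) write m = 622478 + 889843t. Substituting into m ≡ 0 (mod 37) gives 889843t ≡ 10 (mod 37), and since 30⁻¹ ≡ 21 (mod 37), t ≡ 25. Hence m ≡ 622478 + 889843·25 = 22868553 (mod 32924191).

22868553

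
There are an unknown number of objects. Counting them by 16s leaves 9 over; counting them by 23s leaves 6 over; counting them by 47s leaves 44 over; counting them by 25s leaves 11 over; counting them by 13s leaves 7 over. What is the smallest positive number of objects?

The moduli are pairwise coprime; M = 16·23·47·25·13 = 5621200.
M/16 = 351325; 351325 ≡ 13 (mod 16); 13·5 ≡ 1, so inverse 5.
M/23 = 244400; 244400 ≡ 2 (mod 23); 2·12 ≡ 1, so inverse 12.
M/47 = 119600; 119600 ≡ 32 (mod 47); 32·25 ≡ 1, so inverse 25.
M/25 = 224848; 224848 ≡ 23 (mod 25); 23·12 ≡ 1, so inverse 12.
M/13 = 432400; 432400 ≡ 7 (mod 13); 7·2 ≡ 1, so inverse 2.
N ≡ 9·351325·5 + 6·244400·12 + 44·119600·25 + 11·224848·12 + 7·432400·2 = 200699961.
200699961 mod 5621200 = 3957961.

3957961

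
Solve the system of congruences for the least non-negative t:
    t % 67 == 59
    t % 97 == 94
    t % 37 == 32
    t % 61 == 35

From t ≡ 59 (mod 67) write t = 59 + 67s. Substituting into t ≡ 94 (mod 97) gives 67s ≡ 35 (mod 97), and since 67⁻¹ ≡ 42 (mod 97), s ≡ 15. Hence t ≡ 59 + 67·15 = 1064 (mod 6499).
From t ≡ 1064 (mod 6499) write t = 1064 + 6499s. Substituting into t ≡ 32 (mod 37) gives 6499s ≡ 4 (mod 37), and since 24⁻¹ ≡ 17 (mod 37), s ≡ 31. Hence t ≡ 1064 + 6499·31 = 202533 (mod 240463).
From t ≡ 202533 (mod 240463) write t = 202533 + 240463s. Substituting into t ≡ 35 (mod 61) gives 240463s ≡ 22 (mod 61), and since 1⁻¹ ≡ 1 (mod 61), s ≡ 22. Hence t ≡ 202533 + 240463·22 = 5492719 (mod 14668243).

5492719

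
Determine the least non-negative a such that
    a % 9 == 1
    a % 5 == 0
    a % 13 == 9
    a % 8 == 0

From a ≡ 1 (mod 9) write a = 1 + 9t. Substituting into a ≡ 0 (mod 5) gives 9t ≡ 4 (mod 5), and since 4⁻¹ ≡ 4 (mod 5), t ≡ 1. Hence a ≡ 1 + 9·1 = 10 (mod 45).
From a ≡ 10 (mod 45) write a = 10 + 45t. Substituting into a ≡ 9 (mod 13) gives 45t ≡ 12 (mod 13), and since 6⁻¹ ≡ 11 (mod 13), t ≡ 2. Hence a ≡ 10 + 45·2 = 100 (mod 585).
From a ≡ 100 (mod 585) write a = 100 + 585t. Substituting into a ≡ 0 (mod 8) gives 585t ≡ 4 (mod 8), and since 1⁻¹ ≡ 1 (mod 8), t ≡ 4. Hence a ≡ 100 + 585·4 = 2440 (mod 4680).

2440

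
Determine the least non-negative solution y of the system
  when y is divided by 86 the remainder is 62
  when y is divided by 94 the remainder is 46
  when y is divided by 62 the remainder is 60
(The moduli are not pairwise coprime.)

4276

Combine the congruences pairwise.
gcd(86, 94) = 2 and 2 | (46 − 62), so the pair is consistent; merging gives y ≡ 234 (mod 4042), where 4042 = lcm(86, 94).
gcd(4042, 62) = 2 and 2 | (60 − 234), so the pair is consistent; merging gives y ≡ 4276 (mod 125302), where 125302 = lcm(4042, 62).
The solution is unique modulo lcm(86, 94, 62) = 125302.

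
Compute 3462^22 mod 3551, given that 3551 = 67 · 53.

68

Mod 67: 3462 ≡ 45; 45^22 ≡ 1 (mod 67).
Mod 53: 3462 ≡ 17; 17^22 ≡ 15 (mod 53).
Combine by CRT: x ≡ 1 (mod 67), x ≡ 15 (mod 53) ⇒ x ≡ 68 (mod 3551).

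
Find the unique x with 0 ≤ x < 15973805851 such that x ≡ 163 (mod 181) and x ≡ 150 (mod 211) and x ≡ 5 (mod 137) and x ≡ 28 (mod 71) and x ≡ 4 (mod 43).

The moduli are pairwise coprime; N = 181·211·137·71·43 = 15973805851.
N/181 = 88253071; 88253071 ≡ 5 (mod 181); 5·145 ≡ 1, so inverse 145.
N/211 = 75705241; 75705241 ≡ 129 (mod 211); 129·18 ≡ 1, so inverse 18.
N/137 = 116597123; 116597123 ≡ 122 (mod 137); 122·73 ≡ 1, so inverse 73.
N/71 = 224983181; 224983181 ≡ 14 (mod 71); 14·66 ≡ 1, so inverse 66.
N/43 = 371483857; 371483857 ≡ 20 (mod 43); 20·28 ≡ 1, so inverse 28.
x ≡ 163·88253071·145 + 150·75705241·18 + 5·116597123·73 + 28·224983181·66 + 4·371483857·28 = 2790198544152.
2790198544152 mod 15973805851 = 10756326078.

10756326078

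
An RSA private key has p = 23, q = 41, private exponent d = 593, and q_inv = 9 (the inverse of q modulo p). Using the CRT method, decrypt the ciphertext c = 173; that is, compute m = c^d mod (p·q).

255

d_p = d mod (p−1) = 593 mod 22 = 21; d_q = d mod (q−1) = 33.
m₁ = c^(d_p) mod p: c ≡ 12 (mod 23), and 12^21 mod 23 = 2.
m₂ = c^(d_q) mod q: c ≡ 9 (mod 41), and 9^33 mod 41 = 9.
h = q_inv·(m₁ − m₂) mod p = 9·(2 − 9) mod 23 = 6.
m = m₂ + h·q = 9 + 6·41 = 255.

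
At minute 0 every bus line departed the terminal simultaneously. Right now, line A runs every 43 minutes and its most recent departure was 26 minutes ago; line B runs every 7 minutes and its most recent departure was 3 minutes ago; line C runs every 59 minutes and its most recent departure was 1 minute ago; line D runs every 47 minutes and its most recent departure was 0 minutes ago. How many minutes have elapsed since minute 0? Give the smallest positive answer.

698561

The moduli are pairwise coprime; N = 43·7·59·47 = 834673.
N/43 = 19411; 19411 ≡ 18 (mod 43); 18·12 ≡ 1, so inverse 12.
N/7 = 119239; 119239 ≡ 1 (mod 7), inverse 1.
N/59 = 14147; 14147 ≡ 46 (mod 59); 46·9 ≡ 1, so inverse 9.
N/47 = 17759; 17759 ≡ 40 (mod 47); 40·20 ≡ 1, so inverse 20.
t ≡ 26·19411·12 + 3·119239·1 + 1·14147·9 + 0·17759·20 = 6541272.
6541272 mod 834673 = 698561.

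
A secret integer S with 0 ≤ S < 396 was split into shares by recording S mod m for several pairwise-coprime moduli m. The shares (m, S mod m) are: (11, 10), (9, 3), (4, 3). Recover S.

The moduli are pairwise coprime; N = 11·9·4 = 396.
N/11 = 36; 36 ≡ 3 (mod 11); 3·4 ≡ 1, so inverse 4.
N/9 = 44; 44 ≡ 8 (mod 9); 8·8 ≡ 1, so inverse 8.
N/4 = 99; 99 ≡ 3 (mod 4); 3·3 ≡ 1, so inverse 3.
S ≡ 10·36·4 + 3·44·8 + 3·99·3 = 3387.
3387 mod 396 = 219.

219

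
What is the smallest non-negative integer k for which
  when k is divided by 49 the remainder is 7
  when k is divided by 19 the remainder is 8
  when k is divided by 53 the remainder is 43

The moduli are pairwise coprime; N = 49·19·53 = 49343.
N/49 = 1007; 1007 ≡ 27 (mod 49); 27·20 ≡ 1, so inverse 20.
N/19 = 2597; 2597 ≡ 13 (mod 19); 13·3 ≡ 1, so inverse 3.
N/53 = 931; 931 ≡ 30 (mod 53); 30·23 ≡ 1, so inverse 23.
k ≡ 7·1007·20 + 8·2597·3 + 43·931·23 = 1124067.
1124067 mod 49343 = 38521.

38521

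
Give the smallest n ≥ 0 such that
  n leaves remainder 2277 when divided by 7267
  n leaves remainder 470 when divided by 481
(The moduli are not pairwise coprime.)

gcd(7267, 481) = 13 and 13 | (470 − 2277), so the pair is consistent; merging gives n ≡ 220287 (mod 268879), where 268879 = lcm(7267, 481).
The solution is unique modulo lcm(7267, 481) = 268879.

220287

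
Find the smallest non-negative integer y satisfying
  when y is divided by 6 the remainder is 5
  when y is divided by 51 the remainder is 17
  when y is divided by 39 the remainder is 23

gcd(6, 51) = 3 and 3 | (17 − 5), so the pair is consistent; merging gives y ≡ 17 (mod 102), where 102 = lcm(6, 51).
gcd(102, 39) = 3 and 3 | (23 − 17), so the pair is consistent; merging gives y ≡ 1037 (mod 1326), where 1326 = lcm(102, 39).
The solution is unique modulo lcm(6, 51, 39) = 1326.

1037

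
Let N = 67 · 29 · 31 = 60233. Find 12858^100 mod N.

Mod 67: 12858 ≡ 61; by Fermat, exponent reduces to 100 mod 66 = 34; 61^34 ≡ 6 (mod 67).
Mod 29: 12858 ≡ 11; by Fermat, exponent reduces to 100 mod 28 = 16; 11^16 ≡ 24 (mod 29).
Mod 31: 12858 ≡ 24; by Fermat, exponent reduces to 100 mod 30 = 10; 24^10 ≡ 25 (mod 31).
Combine by CRT: x ≡ 6 (mod 67), x ≡ 24 (mod 29), x ≡ 25 (mod 31) ⇒ x ≡ 52601 (mod 60233).

52601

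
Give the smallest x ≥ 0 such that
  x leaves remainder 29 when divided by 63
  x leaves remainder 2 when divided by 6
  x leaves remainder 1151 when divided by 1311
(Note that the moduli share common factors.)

gcd(63, 6) = 3 and 3 | (2 − 29), so the pair is consistent; merging gives x ≡ 92 (mod 126), where 126 = lcm(63, 6).
gcd(126, 1311) = 3 and 3 | (1151 − 92), so the pair is consistent; merging gives x ≡ 54902 (mod 55062), where 55062 = lcm(126, 1311).
The solution is unique modulo lcm(63, 6, 1311) = 55062.

54902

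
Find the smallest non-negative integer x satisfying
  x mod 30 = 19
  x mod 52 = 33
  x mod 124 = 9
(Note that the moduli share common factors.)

12409

gcd(30, 52) = 2 and 2 | (33 − 19), so the pair is consistent; merging gives x ≡ 709 (mod 780), where 780 = lcm(30, 52).
gcd(780, 124) = 4 and 4 | (9 − 709), so the pair is consistent; merging gives x ≡ 12409 (mod 24180), where 24180 = lcm(780, 124).
The solution is unique modulo lcm(30, 52, 124) = 24180.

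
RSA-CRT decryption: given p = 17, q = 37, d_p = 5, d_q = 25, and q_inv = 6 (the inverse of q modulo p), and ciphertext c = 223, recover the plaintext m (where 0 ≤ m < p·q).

593

m₁ = c^(d_p) mod p: c ≡ 2 (mod 17), and 2^5 mod 17 = 15.
m₂ = c^(d_q) mod q: c ≡ 1 (mod 37), and 1^25 mod 37 = 1.
h = q_inv·(m₁ − m₂) mod p = 6·(15 − 1) mod 17 = 16.
m = m₂ + h·q = 1 + 16·37 = 593.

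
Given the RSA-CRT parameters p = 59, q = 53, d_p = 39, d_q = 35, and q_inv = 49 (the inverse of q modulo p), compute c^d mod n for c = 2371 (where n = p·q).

2353

m₁ = c^(d_p) mod p: c ≡ 11 (mod 59), and 11^39 mod 59 = 52.
m₂ = c^(d_q) mod q: c ≡ 39 (mod 53), and 39^35 mod 53 = 21.
h = q_inv·(m₁ − m₂) mod p = 49·(52 − 21) mod 59 = 44.
m = m₂ + h·q = 21 + 44·53 = 2353.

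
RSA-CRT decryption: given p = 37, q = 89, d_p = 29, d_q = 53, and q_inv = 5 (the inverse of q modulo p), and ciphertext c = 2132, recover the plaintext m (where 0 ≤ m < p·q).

m₁ = c^(d_p) mod p: c ≡ 23 (mod 37), and 23^29 mod 37 = 8.
m₂ = c^(d_q) mod q: c ≡ 85 (mod 89), and 85^53 mod 89 = 50.
h = q_inv·(m₁ − m₂) mod p = 5·(8 − 50) mod 37 = 12.
m = m₂ + h·q = 50 + 12·89 = 1118.

1118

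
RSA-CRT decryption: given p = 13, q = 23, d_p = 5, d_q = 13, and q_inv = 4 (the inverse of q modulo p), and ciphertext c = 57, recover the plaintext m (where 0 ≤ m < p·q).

109

m₁ = c^(d_p) mod p: c ≡ 5 (mod 13), and 5^5 mod 13 = 5.
m₂ = c^(d_q) mod q: c ≡ 11 (mod 23), and 11^13 mod 23 = 17.
h = q_inv·(m₁ − m₂) mod p = 4·(5 − 17) mod 13 = 4.
m = m₂ + h·q = 17 + 4·23 = 109.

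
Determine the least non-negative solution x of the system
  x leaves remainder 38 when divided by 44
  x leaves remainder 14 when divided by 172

874

Combine the congruences pairwise.
gcd(44, 172) = 4 and 4 | (14 − 38), so the pair is consistent; merging gives x ≡ 874 (mod 1892), where 1892 = lcm(44, 172).
The solution is unique modulo lcm(44, 172) = 1892.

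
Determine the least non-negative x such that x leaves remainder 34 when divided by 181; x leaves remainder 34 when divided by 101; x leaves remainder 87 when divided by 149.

511902

The moduli are pairwise coprime; N = 181·101·149 = 2723869.
N/181 = 15049; 15049 ≡ 26 (mod 181); 26·7 ≡ 1, so inverse 7.
N/101 = 26969; 26969 ≡ 2 (mod 101); 2·51 ≡ 1, so inverse 51.
N/149 = 18281; 18281 ≡ 103 (mod 149); 103·68 ≡ 1, so inverse 68.
x ≡ 34·15049·7 + 34·26969·51 + 87·18281·68 = 158496304.
158496304 mod 2723869 = 511902.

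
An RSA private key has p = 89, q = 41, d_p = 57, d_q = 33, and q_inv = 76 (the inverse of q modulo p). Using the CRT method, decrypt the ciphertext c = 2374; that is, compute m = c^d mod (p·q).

m₁ = c^(d_p) mod p: c ≡ 60 (mod 89), and 60^57 mod 89 = 35.
m₂ = c^(d_q) mod q: c ≡ 37 (mod 41), and 37^33 mod 41 = 18.
h = q_inv·(m₁ − m₂) mod p = 76·(35 − 18) mod 89 = 46.
m = m₂ + h·q = 18 + 46·41 = 1904.

1904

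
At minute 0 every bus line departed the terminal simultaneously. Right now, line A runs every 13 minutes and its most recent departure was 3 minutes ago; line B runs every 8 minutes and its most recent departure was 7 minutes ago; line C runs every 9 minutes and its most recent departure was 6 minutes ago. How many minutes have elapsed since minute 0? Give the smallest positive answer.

159

The moduli are pairwise coprime; N = 13·8·9 = 936.
N/13 = 72; 72 ≡ 7 (mod 13); 7·2 ≡ 1, so inverse 2.
N/8 = 117; 117 ≡ 5 (mod 8); 5·5 ≡ 1, so inverse 5.
N/9 = 104; 104 ≡ 5 (mod 9); 5·2 ≡ 1, so inverse 2.
t ≡ 3·72·2 + 7·117·5 + 6·104·2 = 5775.
5775 mod 936 = 159.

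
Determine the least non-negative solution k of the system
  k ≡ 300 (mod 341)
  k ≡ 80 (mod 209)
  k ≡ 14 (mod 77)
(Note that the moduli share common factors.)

29967

gcd(341, 209) = 11 and 11 | (80 − 300), so the pair is consistent; merging gives k ≡ 4051 (mod 6479), where 6479 = lcm(341, 209).
gcd(6479, 77) = 11 and 11 | (14 − 4051), so the pair is consistent; merging gives k ≡ 29967 (mod 45353), where 45353 = lcm(6479, 77).
The solution is unique modulo lcm(341, 209, 77) = 45353.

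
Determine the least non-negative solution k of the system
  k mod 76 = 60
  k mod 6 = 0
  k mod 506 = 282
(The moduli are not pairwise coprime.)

53412

gcd(76, 6) = 2 and 2 | (0 − 60), so the pair is consistent; merging gives k ≡ 60 (mod 228), where 228 = lcm(76, 6).
gcd(228, 506) = 2 and 2 | (282 − 60), so the pair is consistent; merging gives k ≡ 53412 (mod 57684), where 57684 = lcm(228, 506).
The solution is unique modulo lcm(76, 6, 506) = 57684.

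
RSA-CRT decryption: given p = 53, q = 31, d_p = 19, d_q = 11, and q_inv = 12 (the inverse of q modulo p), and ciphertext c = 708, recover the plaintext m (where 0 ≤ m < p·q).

m₁ = c^(d_p) mod p: c ≡ 19 (mod 53), and 19^19 mod 53 = 51.
m₂ = c^(d_q) mod q: c ≡ 26 (mod 31), and 26^11 mod 31 = 6.
h = q_inv·(m₁ − m₂) mod p = 12·(51 − 6) mod 53 = 10.
m = m₂ + h·q = 6 + 10·31 = 316.

316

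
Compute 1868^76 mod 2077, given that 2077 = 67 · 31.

628

Mod 67: 1868 ≡ 59; by Fermat, exponent reduces to 76 mod 66 = 10; 59^10 ≡ 25 (mod 67).
Mod 31: 1868 ≡ 8; by Fermat, exponent reduces to 76 mod 30 = 16; 8^16 ≡ 8 (mod 31).
Combine by CRT: x ≡ 25 (mod 67), x ≡ 8 (mod 31) ⇒ x ≡ 628 (mod 2077).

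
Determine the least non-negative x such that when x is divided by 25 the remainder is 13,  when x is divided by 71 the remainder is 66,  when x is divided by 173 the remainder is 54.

From x ≡ 13 (mod 25) write x = 13 + 25t. Substituting into x ≡ 66 (mod 71) gives 25t ≡ 53 (mod 71), and since 25⁻¹ ≡ 54 (mod 71), t ≡ 22. Hence x ≡ 13 + 25·22 = 563 (mod 1775).
From x ≡ 563 (mod 1775) write x = 563 + 1775t. Substituting into x ≡ 54 (mod 173) gives 1775t ≡ 10 (mod 173), and since 45⁻¹ ≡ 50 (mod 173), t ≡ 154. Hence x ≡ 563 + 1775·154 = 273913 (mod 307075).

273913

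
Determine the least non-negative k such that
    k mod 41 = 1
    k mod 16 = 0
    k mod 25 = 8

The moduli are pairwise coprime; N = 41·16·25 = 16400.
N/41 = 400; 400 ≡ 31 (mod 41); 31·4 ≡ 1, so inverse 4.
N/16 = 1025; 1025 ≡ 1 (mod 16), inverse 1.
N/25 = 656; 656 ≡ 6 (mod 25); 6·21 ≡ 1, so inverse 21.
k ≡ 1·400·4 + 0·1025·1 + 8·656·21 = 111808.
111808 mod 16400 = 13408.

13408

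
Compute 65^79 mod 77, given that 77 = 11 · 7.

Mod 11: 65 ≡ 10; by Fermat, exponent reduces to 79 mod 10 = 9; 10^9 ≡ 10 (mod 11).
Mod 7: 65 ≡ 2; by Fermat, exponent reduces to 79 mod 6 = 1; 2^1 ≡ 2 (mod 7).
Combine by CRT: x ≡ 10 (mod 11), x ≡ 2 (mod 7) ⇒ x ≡ 65 (mod 77).

65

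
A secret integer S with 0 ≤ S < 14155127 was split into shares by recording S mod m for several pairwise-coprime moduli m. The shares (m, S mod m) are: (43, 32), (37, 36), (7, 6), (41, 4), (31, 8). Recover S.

The moduli are pairwise coprime; N = 43·37·7·41·31 = 14155127.
N/43 = 329189; 329189 ≡ 24 (mod 43); 24·9 ≡ 1, so inverse 9.
N/37 = 382571; 382571 ≡ 28 (mod 37); 28·4 ≡ 1, so inverse 4.
N/7 = 2022161; 2022161 ≡ 1 (mod 7), inverse 1.
N/41 = 345247; 345247 ≡ 27 (mod 41); 27·38 ≡ 1, so inverse 38.
N/31 = 456617; 456617 ≡ 18 (mod 31); 18·19 ≡ 1, so inverse 19.
S ≡ 32·329189·9 + 36·382571·4 + 6·2022161·1 + 4·345247·38 + 8·456617·19 = 283912950.
283912950 mod 14155127 = 810410.

810410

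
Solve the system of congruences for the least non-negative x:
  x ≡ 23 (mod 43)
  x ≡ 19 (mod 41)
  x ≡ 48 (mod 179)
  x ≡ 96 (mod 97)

12580705

The moduli are pairwise coprime; N = 43·41·179·97 = 30610969.
N/43 = 711883; 711883 ≡ 18 (mod 43); 18·12 ≡ 1, so inverse 12.
N/41 = 746609; 746609 ≡ 40 (mod 41); 40·40 ≡ 1, so inverse 40.
N/179 = 171011; 171011 ≡ 66 (mod 179); 66·19 ≡ 1, so inverse 19.
N/97 = 315577; 315577 ≡ 36 (mod 97); 36·62 ≡ 1, so inverse 62.
x ≡ 23·711883·12 + 19·746609·40 + 48·171011·19 + 96·315577·62 = 2798178884.
2798178884 mod 30610969 = 12580705.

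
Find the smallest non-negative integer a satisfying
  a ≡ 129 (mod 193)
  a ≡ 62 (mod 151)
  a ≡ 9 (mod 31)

204516

The moduli are pairwise coprime; N = 193·151·31 = 903433.
N/193 = 4681; 4681 ≡ 49 (mod 193); 49·130 ≡ 1, so inverse 130.
N/151 = 5983; 5983 ≡ 94 (mod 151); 94·98 ≡ 1, so inverse 98.
N/31 = 29143; 29143 ≡ 3 (mod 31); 3·21 ≡ 1, so inverse 21.
a ≡ 129·4681·130 + 62·5983·98 + 9·29143·21 = 120361105.
120361105 mod 903433 = 204516.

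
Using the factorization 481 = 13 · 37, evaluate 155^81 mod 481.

38

Mod 13: 155 ≡ 12; by Fermat, exponent reduces to 81 mod 12 = 9; 12^9 ≡ 12 (mod 13).
Mod 37: 155 ≡ 7; by Fermat, exponent reduces to 81 mod 36 = 9; 7^9 ≡ 1 (mod 37).
Combine by CRT: x ≡ 12 (mod 13), x ≡ 1 (mod 37) ⇒ x ≡ 38 (mod 481).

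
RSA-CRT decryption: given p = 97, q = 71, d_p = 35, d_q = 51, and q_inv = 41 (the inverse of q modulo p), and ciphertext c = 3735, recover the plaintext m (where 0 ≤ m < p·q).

m₁ = c^(d_p) mod p: c ≡ 49 (mod 97), and 49^35 mod 97 = 44.
m₂ = c^(d_q) mod q: c ≡ 43 (mod 71), and 43^51 mod 71 = 29.
h = q_inv·(m₁ − m₂) mod p = 41·(44 − 29) mod 97 = 33.
m = m₂ + h·q = 29 + 33·71 = 2372.

2372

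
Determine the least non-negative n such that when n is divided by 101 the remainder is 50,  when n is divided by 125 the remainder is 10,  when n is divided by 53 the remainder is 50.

374760

From n ≡ 50 (mod 101) write n = 50 + 101t. Substituting into n ≡ 10 (mod 125) gives 101t ≡ 85 (mod 125), and since 101⁻¹ ≡ 26 (mod 125), t ≡ 85. Hence n ≡ 50 + 101·85 = 8635 (mod 12625).
From n ≡ 8635 (mod 12625) write n = 8635 + 12625t. Substituting into n ≡ 50 (mod 53) gives 12625t ≡ 1 (mod 53), and since 11⁻¹ ≡ 29 (mod 53), t ≡ 29. Hence n ≡ 8635 + 12625·29 = 374760 (mod 669125).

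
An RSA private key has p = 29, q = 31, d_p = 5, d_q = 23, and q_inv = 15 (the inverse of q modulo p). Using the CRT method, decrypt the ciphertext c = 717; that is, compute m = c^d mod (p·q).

m₁ = c^(d_p) mod p: c ≡ 21 (mod 29), and 21^5 mod 29 = 2.
m₂ = c^(d_q) mod q: c ≡ 4 (mod 31), and 4^23 mod 31 = 2.
h = q_inv·(m₁ − m₂) mod p = 15·(2 − 2) mod 29 = 0.
m = m₂ + h·q = 2 + 0·31 = 2.

2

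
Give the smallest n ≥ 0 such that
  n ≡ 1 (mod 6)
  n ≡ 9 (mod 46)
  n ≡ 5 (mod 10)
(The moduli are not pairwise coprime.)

Combine the congruences pairwise.
gcd(6, 46) = 2 and 2 | (9 − 1), so the pair is consistent; merging gives n ≡ 55 (mod 138), where 138 = lcm(6, 46).
gcd(138, 10) = 2 and 2 | (5 − 55), so the pair is consistent; merging gives n ≡ 55 (mod 690), where 690 = lcm(138, 10).
The solution is unique modulo lcm(6, 46, 10) = 690.

55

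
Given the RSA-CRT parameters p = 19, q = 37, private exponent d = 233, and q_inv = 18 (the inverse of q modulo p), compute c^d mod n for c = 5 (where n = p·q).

d_p = d mod (p−1) = 233 mod 18 = 17; d_q = d mod (q−1) = 17.
m₁ = c^(d_p) mod p: c ≡ 5 (mod 19), and 5^17 mod 19 = 4.
m₂ = c^(d_q) mod q: c ≡ 5 (mod 37), and 5^17 mod 37 = 22.
h = q_inv·(m₁ − m₂) mod p = 18·(4 − 22) mod 19 = 18.
m = m₂ + h·q = 22 + 18·37 = 688.

688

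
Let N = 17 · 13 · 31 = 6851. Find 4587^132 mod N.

404

Mod 17: 4587 ≡ 14; by Fermat, exponent reduces to 132 mod 16 = 4; 14^4 ≡ 13 (mod 17).
Mod 13: 4587 ≡ 11; since 12 | 132, by Fermat 11^132 ≡ 1 (mod 13).
Mod 31: 4587 ≡ 30; by Fermat, exponent reduces to 132 mod 30 = 12; 30^12 ≡ 1 (mod 31).
Combine by CRT: x ≡ 13 (mod 17), x ≡ 1 (mod 13), x ≡ 1 (mod 31) ⇒ x ≡ 404 (mod 6851).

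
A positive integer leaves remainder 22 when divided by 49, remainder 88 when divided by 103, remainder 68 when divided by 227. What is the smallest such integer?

502419

The moduli are pairwise coprime; N = 49·103·227 = 1145669.
N/49 = 23381; 23381 ≡ 8 (mod 49); 8·43 ≡ 1, so inverse 43.
N/103 = 11123; 11123 ≡ 102 (mod 103); 102·102 ≡ 1, so inverse 102.
N/227 = 5047; 5047 ≡ 53 (mod 227); 53·30 ≡ 1, so inverse 30.
k ≡ 22·23381·43 + 88·11123·102 + 68·5047·30 = 132254354.
132254354 mod 1145669 = 502419.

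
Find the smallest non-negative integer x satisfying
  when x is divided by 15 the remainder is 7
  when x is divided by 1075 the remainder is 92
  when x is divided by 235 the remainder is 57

98992

Combine the congruences pairwise.
gcd(15, 1075) = 5 and 5 | (92 − 7), so the pair is consistent; merging gives x ≡ 2242 (mod 3225), where 3225 = lcm(15, 1075).
gcd(3225, 235) = 5 and 5 | (57 − 2242), so the pair is consistent; merging gives x ≡ 98992 (mod 151575), where 151575 = lcm(3225, 235).
The solution is unique modulo lcm(15, 1075, 235) = 151575.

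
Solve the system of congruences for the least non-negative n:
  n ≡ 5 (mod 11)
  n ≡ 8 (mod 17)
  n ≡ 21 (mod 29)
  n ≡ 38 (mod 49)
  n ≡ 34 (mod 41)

10128387

Combine the congruences pairwise.
From n ≡ 5 (mod 11) write n = 5 + 11t. Substituting into n ≡ 8 (mod 17) gives 11t ≡ 3 (mod 17), and since 11⁻¹ ≡ 14 (mod 17), t ≡ 8. Hence n ≡ 5 + 11·8 = 93 (mod 187).
From n ≡ 93 (mod 187) write n = 93 + 187t. Substituting into n ≡ 21 (mod 29) gives 187t ≡ 15 (mod 29), and since 13⁻¹ ≡ 9 (mod 29), t ≡ 19. Hence n ≡ 93 + 187·19 = 3646 (mod 5423).
From n ≡ 3646 (mod 5423) write n = 3646 + 5423t. Substituting into n ≡ 38 (mod 49) gives 5423t ≡ 18 (mod 49), and since 33⁻¹ ≡ 3 (mod 49), t ≡ 5. Hence n ≡ 3646 + 5423·5 = 30761 (mod 265727).
From n ≡ 30761 (mod 265727) write n = 30761 + 265727t. Substituting into n ≡ 34 (mod 41) gives 265727t ≡ 23 (mod 41), and since 6⁻¹ ≡ 7 (mod 41), t ≡ 38. Hence n ≡ 30761 + 265727·38 = 10128387 (mod 10894807).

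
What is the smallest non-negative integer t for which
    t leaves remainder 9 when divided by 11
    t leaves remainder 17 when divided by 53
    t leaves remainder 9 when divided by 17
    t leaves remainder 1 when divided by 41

192619

Combine the congruences pairwise.
From t ≡ 9 (mod 11) write t = 9 + 11s. Substituting into t ≡ 17 (mod 53) gives 11s ≡ 8 (mod 53), and since 11⁻¹ ≡ 29 (mod 53), s ≡ 20. Hence t ≡ 9 + 11·20 = 229 (mod 583).
From t ≡ 229 (mod 583) write t = 229 + 583s. Substituting into t ≡ 9 (mod 17) gives 583s ≡ 1 (mod 17), and since 5⁻¹ ≡ 7 (mod 17), s ≡ 7. Hence t ≡ 229 + 583·7 = 4310 (mod 9911).
From t ≡ 4310 (mod 9911) write t = 4310 + 9911s. Substituting into t ≡ 1 (mod 41) gives 9911s ≡ 37 (mod 41), and since 30⁻¹ ≡ 26 (mod 41), s ≡ 19. Hence t ≡ 4310 + 9911·19 = 192619 (mod 406351).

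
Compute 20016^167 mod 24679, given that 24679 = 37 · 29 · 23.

19609

Mod 37: 20016 ≡ 36; by Fermat, exponent reduces to 167 mod 36 = 23; 36^23 ≡ 36 (mod 37).
Mod 29: 20016 ≡ 6; by Fermat, exponent reduces to 167 mod 28 = 27; 6^27 ≡ 5 (mod 29).
Mod 23: 20016 ≡ 6; by Fermat, exponent reduces to 167 mod 22 = 13; 6^13 ≡ 13 (mod 23).
Combine by CRT: x ≡ 36 (mod 37), x ≡ 5 (mod 29), x ≡ 13 (mod 23) ⇒ x ≡ 19609 (mod 24679).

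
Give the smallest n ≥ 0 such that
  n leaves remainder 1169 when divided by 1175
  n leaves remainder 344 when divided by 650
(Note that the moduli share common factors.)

21144

Combine the congruences pairwise.
gcd(1175, 650) = 25 and 25 | (344 − 1169), so the pair is consistent; merging gives n ≡ 21144 (mod 30550), where 30550 = lcm(1175, 650).
The solution is unique modulo lcm(1175, 650) = 30550.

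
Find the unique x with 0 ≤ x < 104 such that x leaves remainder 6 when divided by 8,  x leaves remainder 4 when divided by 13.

From x ≡ 6 (mod 8) write x = 6 + 8t. Substituting into x ≡ 4 (mod 13) gives 8t ≡ 11 (mod 13), and since 8⁻¹ ≡ 5 (mod 13), t ≡ 3. Hence x ≡ 6 + 8·3 = 30 (mod 104).

30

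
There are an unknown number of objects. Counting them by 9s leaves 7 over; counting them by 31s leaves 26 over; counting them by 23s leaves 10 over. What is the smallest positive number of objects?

The moduli are pairwise coprime; M = 9·31·23 = 6417.
M/9 = 713; 713 ≡ 2 (mod 9); 2·5 ≡ 1, so inverse 5.
M/31 = 207; 207 ≡ 21 (mod 31); 21·3 ≡ 1, so inverse 3.
M/23 = 279; 279 ≡ 3 (mod 23); 3·8 ≡ 1, so inverse 8.
N ≡ 7·713·5 + 26·207·3 + 10·279·8 = 63421.
63421 mod 6417 = 5668.

5668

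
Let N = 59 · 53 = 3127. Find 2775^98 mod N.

Mod 59: 2775 ≡ 2; by Fermat, exponent reduces to 98 mod 58 = 40; 2^40 ≡ 17 (mod 59).
Mod 53: 2775 ≡ 19; by Fermat, exponent reduces to 98 mod 52 = 46; 19^46 ≡ 38 (mod 53).
Combine by CRT: x ≡ 17 (mod 59), x ≡ 38 (mod 53) ⇒ x ≡ 1787 (mod 3127).

1787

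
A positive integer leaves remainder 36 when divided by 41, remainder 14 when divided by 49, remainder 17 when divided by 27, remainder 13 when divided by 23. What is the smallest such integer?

The moduli are pairwise coprime; N = 41·49·27·23 = 1247589.
N/41 = 30429; 30429 ≡ 7 (mod 41); 7·6 ≡ 1, so inverse 6.
N/49 = 25461; 25461 ≡ 30 (mod 49); 30·18 ≡ 1, so inverse 18.
N/27 = 46207; 46207 ≡ 10 (mod 27); 10·19 ≡ 1, so inverse 19.
N/23 = 54243; 54243 ≡ 9 (mod 23); 9·18 ≡ 1, so inverse 18.
x ≡ 36·30429·6 + 14·25461·18 + 17·46207·19 + 13·54243·18 = 40606559.
40606559 mod 1247589 = 683711.

683711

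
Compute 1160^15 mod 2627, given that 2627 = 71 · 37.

Mod 71: 1160 ≡ 24; 24^15 ≡ 32 (mod 71).
Mod 37: 1160 ≡ 13; 13^15 ≡ 29 (mod 37).
Combine by CRT: x ≡ 32 (mod 71), x ≡ 29 (mod 37) ⇒ x ≡ 103 (mod 2627).

103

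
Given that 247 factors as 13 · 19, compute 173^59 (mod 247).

Mod 13: 173 ≡ 4; by Fermat, exponent reduces to 59 mod 12 = 11; 4^11 ≡ 10 (mod 13).
Mod 19: 173 ≡ 2; by Fermat, exponent reduces to 59 mod 18 = 5; 2^5 ≡ 13 (mod 19).
Combine by CRT: x ≡ 10 (mod 13), x ≡ 13 (mod 19) ⇒ x ≡ 127 (mod 247).

127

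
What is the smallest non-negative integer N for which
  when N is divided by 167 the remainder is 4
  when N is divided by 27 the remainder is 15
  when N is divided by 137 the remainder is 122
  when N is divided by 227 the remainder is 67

From N ≡ 4 (mod 167) write N = 4 + 167t. Substituting into N ≡ 15 (mod 27) gives 167t ≡ 11 (mod 27), and since 5⁻¹ ≡ 11 (mod 27), t ≡ 13. Hence N ≡ 4 + 167·13 = 2175 (mod 4509).
From N ≡ 2175 (mod 4509) write N = 2175 + 4509t. Substituting into N ≡ 122 (mod 137) gives 4509t ≡ 2 (mod 137), and since 125⁻¹ ≡ 57 (mod 137), t ≡ 114. Hence N ≡ 2175 + 4509·114 = 516201 (mod 617733).
From N ≡ 516201 (mod 617733) write N = 516201 + 617733t. Substituting into N ≡ 67 (mod 227) gives 617733t ≡ 64 (mod 227), and since 66⁻¹ ≡ 86 (mod 227), t ≡ 56. Hence N ≡ 516201 + 617733·56 = 35109249 (mod 140225391).

35109249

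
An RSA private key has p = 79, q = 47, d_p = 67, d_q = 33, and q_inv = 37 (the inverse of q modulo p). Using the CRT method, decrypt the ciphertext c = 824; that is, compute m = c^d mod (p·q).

3669

m₁ = c^(d_p) mod p: c ≡ 34 (mod 79), and 34^67 mod 79 = 35.
m₂ = c^(d_q) mod q: c ≡ 25 (mod 47), and 25^33 mod 47 = 3.
h = q_inv·(m₁ − m₂) mod p = 37·(35 − 3) mod 79 = 78.
m = m₂ + h·q = 3 + 78·47 = 3669.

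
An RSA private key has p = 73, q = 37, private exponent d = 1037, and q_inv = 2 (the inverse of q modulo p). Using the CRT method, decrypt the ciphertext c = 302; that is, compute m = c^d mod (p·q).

1523

d_p = d mod (p−1) = 1037 mod 72 = 29; d_q = d mod (q−1) = 29.
m₁ = c^(d_p) mod p: c ≡ 10 (mod 73), and 10^29 mod 73 = 63.
m₂ = c^(d_q) mod q: c ≡ 6 (mod 37), and 6^29 mod 37 = 6.
h = q_inv·(m₁ − m₂) mod p = 2·(63 − 6) mod 73 = 41.
m = m₂ + h·q = 6 + 41·37 = 1523.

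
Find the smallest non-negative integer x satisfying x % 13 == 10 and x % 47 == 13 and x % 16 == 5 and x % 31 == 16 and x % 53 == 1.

12749045

From x ≡ 10 (mod 13) write x = 10 + 13t. Substituting into x ≡ 13 (mod 47) gives 13t ≡ 3 (mod 47), and since 13⁻¹ ≡ 29 (mod 47), t ≡ 40. Hence x ≡ 10 + 13·40 = 530 (mod 611).
From x ≡ 530 (mod 611) write x = 530 + 611t. Substituting into x ≡ 5 (mod 16) gives 611t ≡ 3 (mod 16), and since 3⁻¹ ≡ 11 (mod 16), t ≡ 1. Hence x ≡ 530 + 611·1 = 1141 (mod 9776).
From x ≡ 1141 (mod 9776) write x = 1141 + 9776t. Substituting into x ≡ 16 (mod 31) gives 9776t ≡ 22 (mod 31), and since 11⁻¹ ≡ 17 (mod 31), t ≡ 2. Hence x ≡ 1141 + 9776·2 = 20693 (mod 303056).
From x ≡ 20693 (mod 303056) write x = 20693 + 303056t. Substituting into x ≡ 1 (mod 53) gives 303056t ≡ 31 (mod 53), and since 2⁻¹ ≡ 27 (mod 53), t ≡ 42. Hence x ≡ 20693 + 303056·42 = 12749045 (mod 16061968).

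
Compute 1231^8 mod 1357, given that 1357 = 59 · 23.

330

Mod 59: 1231 ≡ 51; 51^8 ≡ 35 (mod 59).
Mod 23: 1231 ≡ 12; 12^8 ≡ 8 (mod 23).
Combine by CRT: x ≡ 35 (mod 59), x ≡ 8 (mod 23) ⇒ x ≡ 330 (mod 1357).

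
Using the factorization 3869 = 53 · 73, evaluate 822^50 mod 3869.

1647

Mod 53: 822 ≡ 27; 27^50 ≡ 4 (mod 53).
Mod 73: 822 ≡ 19; 19^50 ≡ 41 (mod 73).
Combine by CRT: x ≡ 4 (mod 53), x ≡ 41 (mod 73) ⇒ x ≡ 1647 (mod 3869).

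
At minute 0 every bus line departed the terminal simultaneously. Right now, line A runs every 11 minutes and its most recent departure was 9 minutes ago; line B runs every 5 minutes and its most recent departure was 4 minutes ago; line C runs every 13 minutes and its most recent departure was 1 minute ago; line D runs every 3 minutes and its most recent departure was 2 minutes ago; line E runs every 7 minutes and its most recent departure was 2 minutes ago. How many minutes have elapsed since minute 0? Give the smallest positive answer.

From t ≡ 9 (mod 11) write t = 9 + 11s. Substituting into t ≡ 4 (mod 5) gives 11s ≡ 0 (mod 5), and since 1⁻¹ ≡ 1 (mod 5), s ≡ 0. Hence t ≡ 9 + 11·0 = 9 (mod 55).
From t ≡ 9 (mod 55) write t = 9 + 55s. Substituting into t ≡ 1 (mod 13) gives 55s ≡ 5 (mod 13), and since 3⁻¹ ≡ 9 (mod 13), s ≡ 6. Hence t ≡ 9 + 55·6 = 339 (mod 715).
From t ≡ 339 (mod 715) write t = 339 + 715s. Substituting into t ≡ 2 (mod 3) gives 715s ≡ 2 (mod 3), and since 1⁻¹ ≡ 1 (mod 3), s ≡ 2. Hence t ≡ 339 + 715·2 = 1769 (mod 2145).
From t ≡ 1769 (mod 2145) write t = 1769 + 2145s. Substituting into t ≡ 2 (mod 7) gives 2145s ≡ 4 (mod 7), and since 3⁻¹ ≡ 5 (mod 7), s ≡ 6. Hence t ≡ 1769 + 2145·6 = 14639 (mod 15015).

14639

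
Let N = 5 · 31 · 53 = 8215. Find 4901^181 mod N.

5211

Mod 5: 4901 ≡ 1; by Fermat, exponent reduces to 181 mod 4 = 1; 1^1 ≡ 1 (mod 5).
Mod 31: 4901 ≡ 3; by Fermat, exponent reduces to 181 mod 30 = 1; 3^1 ≡ 3 (mod 31).
Mod 53: 4901 ≡ 25; by Fermat, exponent reduces to 181 mod 52 = 25; 25^25 ≡ 17 (mod 53).
Combine by CRT: x ≡ 1 (mod 5), x ≡ 3 (mod 31), x ≡ 17 (mod 53) ⇒ x ≡ 5211 (mod 8215).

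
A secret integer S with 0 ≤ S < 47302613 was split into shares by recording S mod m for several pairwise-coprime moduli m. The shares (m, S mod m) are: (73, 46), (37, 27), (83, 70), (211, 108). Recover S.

18581612

From S ≡ 46 (mod 73) write S = 46 + 73t. Substituting into S ≡ 27 (mod 37) gives 73t ≡ 18 (mod 37), and since 36⁻¹ ≡ 36 (mod 37), t ≡ 19. Hence S ≡ 46 + 73·19 = 1433 (mod 2701).
From S ≡ 1433 (mod 2701) write S = 1433 + 2701t. Substituting into S ≡ 70 (mod 83) gives 2701t ≡ 48 (mod 83), and since 45⁻¹ ≡ 24 (mod 83), t ≡ 73. Hence S ≡ 1433 + 2701·73 = 198606 (mod 224183).
From S ≡ 198606 (mod 224183) write S = 198606 + 224183t. Substituting into S ≡ 108 (mod 211) gives 224183t ≡ 53 (mod 211), and since 101⁻¹ ≡ 117 (mod 211), t ≡ 82. Hence S ≡ 198606 + 224183·82 = 18581612 (mod 47302613).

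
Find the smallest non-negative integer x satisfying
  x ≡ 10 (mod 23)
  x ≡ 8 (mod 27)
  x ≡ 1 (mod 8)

From x ≡ 10 (mod 23) write x = 10 + 23t. Substituting into x ≡ 8 (mod 27) gives 23t ≡ 25 (mod 27), and since 23⁻¹ ≡ 20 (mod 27), t ≡ 14. Hence x ≡ 10 + 23·14 = 332 (mod 621).
From x ≡ 332 (mod 621) write x = 332 + 621t. Substituting into x ≡ 1 (mod 8) gives 621t ≡ 5 (mod 8), and since 5⁻¹ ≡ 5 (mod 8), t ≡ 1. Hence x ≡ 332 + 621·1 = 953 (mod 4968).

953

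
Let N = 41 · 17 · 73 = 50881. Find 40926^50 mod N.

47887

Mod 41: 40926 ≡ 8; by Fermat, exponent reduces to 50 mod 40 = 10; 8^10 ≡ 40 (mod 41).
Mod 17: 40926 ≡ 7; by Fermat, exponent reduces to 50 mod 16 = 2; 7^2 ≡ 15 (mod 17).
Mod 73: 40926 ≡ 46; 46^50 ≡ 72 (mod 73).
Combine by CRT: x ≡ 40 (mod 41), x ≡ 15 (mod 17), x ≡ 72 (mod 73) ⇒ x ≡ 47887 (mod 50881).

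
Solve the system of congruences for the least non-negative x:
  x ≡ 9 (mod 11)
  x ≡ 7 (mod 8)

31

From x ≡ 9 (mod 11) write x = 9 + 11t. Substituting into x ≡ 7 (mod 8) gives 11t ≡ 6 (mod 8), and since 3⁻¹ ≡ 3 (mod 8), t ≡ 2. Hence x ≡ 9 + 11·2 = 31 (mod 88).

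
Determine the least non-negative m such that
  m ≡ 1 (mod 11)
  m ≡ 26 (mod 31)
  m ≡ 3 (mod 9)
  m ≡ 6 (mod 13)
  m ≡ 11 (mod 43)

1693308

From m ≡ 1 (mod 11) write m = 1 + 11t. Substituting into m ≡ 26 (mod 31) gives 11t ≡ 25 (mod 31), and since 11⁻¹ ≡ 17 (mod 31), t ≡ 22. Hence m ≡ 1 + 11·22 = 243 (mod 341).
From m ≡ 243 (mod 341) write m = 243 + 341t. Substituting into m ≡ 3 (mod 9) gives 341t ≡ 3 (mod 9), and since 8⁻¹ ≡ 8 (mod 9), t ≡ 6. Hence m ≡ 243 + 341·6 = 2289 (mod 3069).
From m ≡ 2289 (mod 3069) write m = 2289 + 3069t. Substituting into m ≡ 6 (mod 13) gives 3069t ≡ 5 (mod 13), and since 1⁻¹ ≡ 1 (mod 13), t ≡ 5. Hence m ≡ 2289 + 3069·5 = 17634 (mod 39897).
From m ≡ 17634 (mod 39897) write m = 17634 + 39897t. Substituting into m ≡ 11 (mod 43) gives 39897t ≡ 7 (mod 43), and since 36⁻¹ ≡ 6 (mod 43), t ≡ 42. Hence m ≡ 17634 + 39897·42 = 1693308 (mod 1715571).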